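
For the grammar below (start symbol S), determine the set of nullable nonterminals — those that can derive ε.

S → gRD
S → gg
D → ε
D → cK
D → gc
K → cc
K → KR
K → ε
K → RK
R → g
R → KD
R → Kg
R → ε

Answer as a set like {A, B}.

{D, K, R}

Directly nullable (have an ε-rule): {D, K, R}.
Not nullable: S — each has a terminal in every rule's right-hand side or depends on a non-nullable symbol.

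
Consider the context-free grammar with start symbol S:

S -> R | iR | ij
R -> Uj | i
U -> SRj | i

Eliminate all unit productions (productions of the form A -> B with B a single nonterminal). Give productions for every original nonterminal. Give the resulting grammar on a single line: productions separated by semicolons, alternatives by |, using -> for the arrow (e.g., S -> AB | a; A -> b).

Unit productions: S->R.
Unit pairs (A ⇒* B via units): (S,R).
S: inherits non-unit rules of {R, S} → Uj | i | iR | ij.
R: inherits non-unit rules of {R} → Uj | i.
U: inherits non-unit rules of {U} → SRj | i.

S -> i | Uj | iR | ij; R -> i | Uj; U -> i | SRj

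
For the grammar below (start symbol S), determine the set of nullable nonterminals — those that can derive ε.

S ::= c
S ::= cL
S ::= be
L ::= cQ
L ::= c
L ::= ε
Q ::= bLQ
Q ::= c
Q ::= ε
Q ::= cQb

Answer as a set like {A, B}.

Directly nullable (have an ε-rule): {L, Q}.
Not nullable: S — each has a terminal in every rule's right-hand side or depends on a non-nullable symbol.

{L, Q}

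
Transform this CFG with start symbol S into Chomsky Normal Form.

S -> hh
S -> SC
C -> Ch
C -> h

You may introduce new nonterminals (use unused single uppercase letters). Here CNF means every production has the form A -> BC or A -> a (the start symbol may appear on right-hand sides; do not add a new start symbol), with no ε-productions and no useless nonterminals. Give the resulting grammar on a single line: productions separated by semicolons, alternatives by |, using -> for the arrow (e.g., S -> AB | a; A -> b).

S -> AA | SC; A -> h; C -> h | CA

No ε-productions.
No unit productions to eliminate.
TERM: introduce A -> h and substitute in every rule of length ≥2.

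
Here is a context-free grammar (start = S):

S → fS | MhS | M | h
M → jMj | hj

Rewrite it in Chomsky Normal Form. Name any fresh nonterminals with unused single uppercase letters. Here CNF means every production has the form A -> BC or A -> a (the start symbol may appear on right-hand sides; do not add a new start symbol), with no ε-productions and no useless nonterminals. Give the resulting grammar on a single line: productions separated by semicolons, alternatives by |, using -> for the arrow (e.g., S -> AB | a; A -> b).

S -> h | AB | BE | CS | MF; A -> h; B -> j; C -> f; D -> MB; E -> MB; F -> AS; M -> AB | BD

No ε-productions.
After unit-elimination: S -> h | fS | hj | MhS | jMj; M -> hj | jMj.
TERM: introduce C -> f, A -> h, B -> j and substitute in every rule of length ≥2.
BIN: M -> BMB becomes M -> BD, D -> MB; S -> BMB becomes S -> BE, E -> MB; S -> MAS becomes S -> MF, F -> AS.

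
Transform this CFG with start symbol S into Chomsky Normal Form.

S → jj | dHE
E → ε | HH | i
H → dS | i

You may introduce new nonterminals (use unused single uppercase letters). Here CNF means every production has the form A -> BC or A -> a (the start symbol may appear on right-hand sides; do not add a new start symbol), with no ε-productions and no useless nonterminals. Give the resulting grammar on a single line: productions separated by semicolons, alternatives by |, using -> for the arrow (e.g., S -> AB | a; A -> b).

S -> AC | AH | BB; A -> d; B -> j; C -> HE; E -> i | HH; H -> i | AS

Nullable: {E}; after ε-elimination: S -> dH | jj | dHE; E -> i | HH; H -> i | dS.
No unit productions to eliminate.
TERM: introduce A -> d, B -> j and substitute in every rule of length ≥2.
BIN: S -> AHE becomes S -> AC, C -> HE.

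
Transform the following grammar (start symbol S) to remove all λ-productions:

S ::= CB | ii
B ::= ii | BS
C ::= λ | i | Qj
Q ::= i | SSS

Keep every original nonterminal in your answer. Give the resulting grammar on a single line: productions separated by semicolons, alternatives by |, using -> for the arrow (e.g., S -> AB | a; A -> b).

Nullable set: {C}.
S -> CB: C nullable, giving B | CB.
Drop C -> λ.
Unchanged (no nullable symbols): S -> ii; B -> BS; B -> ii; C -> Qj; C -> i; Q -> SSS; Q -> i.

S -> B | CB | ii; B -> BS | ii; C -> i | Qj; Q -> i | SSS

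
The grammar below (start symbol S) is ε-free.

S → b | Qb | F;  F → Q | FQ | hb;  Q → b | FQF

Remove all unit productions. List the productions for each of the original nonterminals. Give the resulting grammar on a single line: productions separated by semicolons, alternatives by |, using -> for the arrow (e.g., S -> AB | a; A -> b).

S -> b | FQ | Qb | hb | FQF; F -> b | FQ | hb | FQF; Q -> b | FQF

Unit productions: F->Q, S->F.
Unit pairs (A ⇒* B via units): (F,Q), (S,F), (S,Q).
S: inherits non-unit rules of {F, Q, S} → FQ | FQF | Qb | b | hb.
F: inherits non-unit rules of {F, Q} → FQ | FQF | b | hb.
Q: inherits non-unit rules of {Q} → FQF | b.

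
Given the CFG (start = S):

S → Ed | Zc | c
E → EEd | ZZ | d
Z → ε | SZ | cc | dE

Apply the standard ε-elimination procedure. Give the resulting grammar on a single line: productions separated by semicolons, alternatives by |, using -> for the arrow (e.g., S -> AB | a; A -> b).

Nullable set: {E, Z}.
S -> Ed: E nullable, giving Ed | d.
S -> Zc: Z nullable, giving Zc | c.
E -> EEd: E, E nullable, giving EEd | Ed | d.
E -> ZZ: Z, Z nullable, giving Z | ZZ.
Drop Z -> ε.
Z -> SZ: Z nullable, giving S | SZ.
Z -> dE: E nullable, giving d | dE.
Unchanged (no nullable symbols): S -> c; E -> d; Z -> cc.

S -> c | d | Ed | Zc; E -> Z | d | Ed | ZZ | EEd; Z -> S | d | SZ | cc | dE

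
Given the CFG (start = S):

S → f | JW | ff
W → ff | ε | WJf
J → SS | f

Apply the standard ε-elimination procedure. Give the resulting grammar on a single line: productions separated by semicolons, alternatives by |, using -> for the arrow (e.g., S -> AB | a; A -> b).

S -> J | f | JW | ff; J -> f | SS; W -> Jf | ff | WJf

Nullable set: {W}.
S -> JW: W nullable, giving J | JW.
Drop W -> ε.
W -> WJf: W nullable, giving Jf | WJf.
Unchanged (no nullable symbols): S -> f; S -> ff; J -> SS; J -> f; W -> ff.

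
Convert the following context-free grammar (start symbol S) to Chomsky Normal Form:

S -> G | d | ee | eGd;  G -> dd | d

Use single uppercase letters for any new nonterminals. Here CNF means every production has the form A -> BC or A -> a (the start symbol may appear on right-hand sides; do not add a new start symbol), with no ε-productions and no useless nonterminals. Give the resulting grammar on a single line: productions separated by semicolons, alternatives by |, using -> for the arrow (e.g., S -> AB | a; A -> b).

S -> d | AA | BB | BC; A -> d; B -> e; C -> GA; G -> d | AA

No ε-productions.
After unit-elimination: S -> d | dd | ee | eGd; G -> d | dd.
TERM: introduce A -> d, B -> e and substitute in every rule of length ≥2.
BIN: S -> BGA becomes S -> BC, C -> GA.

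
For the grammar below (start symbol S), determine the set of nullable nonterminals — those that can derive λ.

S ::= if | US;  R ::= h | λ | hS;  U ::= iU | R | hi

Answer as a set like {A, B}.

Directly nullable (have an ε-rule): {R}.
U is nullable via U -> R (every symbol on the right is already known nullable).
Not nullable: S — each has a terminal in every rule's right-hand side or depends on a non-nullable symbol.

{R, U}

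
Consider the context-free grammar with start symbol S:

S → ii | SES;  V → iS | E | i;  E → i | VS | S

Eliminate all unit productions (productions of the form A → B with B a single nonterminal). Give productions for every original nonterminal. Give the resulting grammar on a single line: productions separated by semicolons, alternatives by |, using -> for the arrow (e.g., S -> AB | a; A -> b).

S -> ii | SES; E -> i | VS | ii | SES; V -> i | VS | iS | ii | SES

Unit productions: E->S, V->E.
Unit pairs (A ⇒* B via units): (E,S), (V,E), (V,S).
S: inherits non-unit rules of {S} → SES | ii.
E: inherits non-unit rules of {E, S} → SES | VS | i | ii.
V: inherits non-unit rules of {E, S, V} → SES | VS | i | iS | ii.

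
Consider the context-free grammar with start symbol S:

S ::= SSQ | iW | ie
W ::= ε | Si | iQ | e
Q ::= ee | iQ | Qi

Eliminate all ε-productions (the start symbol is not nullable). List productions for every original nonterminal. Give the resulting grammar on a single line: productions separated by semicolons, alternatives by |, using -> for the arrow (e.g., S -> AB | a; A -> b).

Nullable set: {W}.
S -> iW: W nullable, giving i | iW.
Drop W -> ε.
Unchanged (no nullable symbols): S -> SSQ; S -> ie; Q -> Qi; Q -> ee; Q -> iQ; W -> Si; W -> e; W -> iQ.

S -> i | iW | ie | SSQ; Q -> Qi | ee | iQ; W -> e | Si | iQ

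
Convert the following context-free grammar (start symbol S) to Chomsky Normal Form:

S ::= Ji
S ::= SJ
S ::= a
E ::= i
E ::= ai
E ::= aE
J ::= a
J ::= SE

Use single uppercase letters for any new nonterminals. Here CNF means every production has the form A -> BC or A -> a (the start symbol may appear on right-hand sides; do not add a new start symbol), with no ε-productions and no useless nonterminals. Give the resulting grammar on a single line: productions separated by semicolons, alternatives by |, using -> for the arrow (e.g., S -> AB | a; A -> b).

No ε-productions.
No unit productions to eliminate.
TERM: introduce A -> a, B -> i and substitute in every rule of length ≥2.

S -> a | JB | SJ; A -> a; B -> i; E -> i | AB | AE; J -> a | SE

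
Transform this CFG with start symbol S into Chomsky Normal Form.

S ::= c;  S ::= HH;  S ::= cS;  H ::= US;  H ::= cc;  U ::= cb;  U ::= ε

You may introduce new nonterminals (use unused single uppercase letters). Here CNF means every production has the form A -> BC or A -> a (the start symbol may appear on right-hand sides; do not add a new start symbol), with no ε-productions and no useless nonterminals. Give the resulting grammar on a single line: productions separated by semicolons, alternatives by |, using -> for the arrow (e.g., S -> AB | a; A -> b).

S -> c | AS | HH; A -> c; B -> b; H -> c | AA | AS | HH | US; U -> AB

Nullable: {U}; after ε-elimination: S -> c | HH | cS; H -> S | US | cc; U -> cb.
After unit-elimination: S -> c | HH | cS; H -> c | HH | US | cS | cc; U -> cb.
TERM: introduce B -> b, A -> c and substitute in every rule of length ≥2.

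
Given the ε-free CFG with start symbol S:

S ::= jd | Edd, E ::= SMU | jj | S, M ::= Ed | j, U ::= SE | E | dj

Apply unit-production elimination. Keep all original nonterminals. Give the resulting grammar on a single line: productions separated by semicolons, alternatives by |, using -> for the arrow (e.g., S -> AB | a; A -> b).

S -> jd | Edd; E -> jd | jj | Edd | SMU; M -> j | Ed; U -> SE | dj | jd | jj | Edd | SMU

Unit productions: E->S, U->E.
Unit pairs (A ⇒* B via units): (E,S), (U,E), (U,S).
S: inherits non-unit rules of {S} → Edd | jd.
E: inherits non-unit rules of {E, S} → Edd | SMU | jd | jj.
M: inherits non-unit rules of {M} → Ed | j.
U: inherits non-unit rules of {E, S, U} → Edd | SE | SMU | dj | jd | jj.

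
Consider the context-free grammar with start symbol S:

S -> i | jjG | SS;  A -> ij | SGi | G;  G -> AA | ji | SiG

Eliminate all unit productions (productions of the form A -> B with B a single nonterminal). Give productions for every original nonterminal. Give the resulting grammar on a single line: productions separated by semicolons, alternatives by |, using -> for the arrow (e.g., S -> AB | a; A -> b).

S -> i | SS | jjG; A -> AA | ij | ji | SGi | SiG; G -> AA | ji | SiG

Unit productions: A->G.
Unit pairs (A ⇒* B via units): (A,G).
S: inherits non-unit rules of {S} → SS | i | jjG.
A: inherits non-unit rules of {A, G} → AA | SGi | SiG | ij | ji.
G: inherits non-unit rules of {G} → AA | SiG | ji.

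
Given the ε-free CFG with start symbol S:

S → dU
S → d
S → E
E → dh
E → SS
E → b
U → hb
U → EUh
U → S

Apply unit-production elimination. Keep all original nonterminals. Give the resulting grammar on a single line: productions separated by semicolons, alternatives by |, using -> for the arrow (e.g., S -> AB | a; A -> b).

Unit productions: S->E, U->S.
Unit pairs (A ⇒* B via units): (S,E), (U,E), (U,S).
S: inherits non-unit rules of {E, S} → SS | b | d | dU | dh.
E: inherits non-unit rules of {E} → SS | b | dh.
U: inherits non-unit rules of {E, S, U} → EUh | SS | b | d | dU | dh | hb.

S -> b | d | SS | dU | dh; E -> b | SS | dh; U -> b | d | SS | dU | dh | hb | EUh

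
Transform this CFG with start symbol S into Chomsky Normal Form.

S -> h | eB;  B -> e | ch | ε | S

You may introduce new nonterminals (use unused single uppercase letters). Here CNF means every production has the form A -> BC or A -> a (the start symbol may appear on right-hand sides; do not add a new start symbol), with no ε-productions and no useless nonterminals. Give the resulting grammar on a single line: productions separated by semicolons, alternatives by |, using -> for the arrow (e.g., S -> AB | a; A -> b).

S -> e | h | DB; A -> c; B -> e | h | AC | DB; C -> h; D -> e

Nullable: {B}; after ε-elimination: S -> e | h | eB; B -> S | e | ch.
After unit-elimination: S -> e | h | eB; B -> e | h | ch | eB.
TERM: introduce A -> c, D -> e, C -> h and substitute in every rule of length ≥2.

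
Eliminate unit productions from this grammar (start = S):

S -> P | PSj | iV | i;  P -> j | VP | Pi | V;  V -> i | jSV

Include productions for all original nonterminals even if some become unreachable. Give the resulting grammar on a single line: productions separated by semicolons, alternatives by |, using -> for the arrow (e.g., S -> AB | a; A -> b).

S -> i | j | Pi | VP | iV | PSj | jSV; P -> i | j | Pi | VP | jSV; V -> i | jSV

Unit productions: P->V, S->P.
Unit pairs (A ⇒* B via units): (P,V), (S,P), (S,V).
S: inherits non-unit rules of {P, S, V} → PSj | Pi | VP | i | iV | j | jSV.
P: inherits non-unit rules of {P, V} → Pi | VP | i | j | jSV.
V: inherits non-unit rules of {V} → i | jSV.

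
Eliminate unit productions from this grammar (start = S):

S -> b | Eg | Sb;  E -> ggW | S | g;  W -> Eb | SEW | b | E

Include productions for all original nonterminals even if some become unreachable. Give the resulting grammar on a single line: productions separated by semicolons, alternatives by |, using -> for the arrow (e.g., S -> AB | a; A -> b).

Unit productions: E->S, W->E.
Unit pairs (A ⇒* B via units): (E,S), (W,E), (W,S).
S: inherits non-unit rules of {S} → Eg | Sb | b.
E: inherits non-unit rules of {E, S} → Eg | Sb | b | g | ggW.
W: inherits non-unit rules of {E, S, W} → Eb | Eg | SEW | Sb | b | g | ggW.

S -> b | Eg | Sb; E -> b | g | Eg | Sb | ggW; W -> b | g | Eb | Eg | Sb | SEW | ggW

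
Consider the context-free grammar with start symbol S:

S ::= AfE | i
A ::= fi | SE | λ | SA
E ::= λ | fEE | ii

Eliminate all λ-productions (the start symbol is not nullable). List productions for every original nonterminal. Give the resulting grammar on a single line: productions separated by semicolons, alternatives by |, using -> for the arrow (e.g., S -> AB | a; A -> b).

S -> f | i | Af | fE | AfE; A -> S | SA | SE | fi; E -> f | fE | ii | fEE

Nullable set: {A, E}.
S -> AfE: A, E nullable, giving Af | AfE | f | fE.
Drop A -> λ.
A -> SA: A nullable, giving S | SA.
A -> SE: E nullable, giving S | SE.
Drop E -> λ.
E -> fEE: E, E nullable, giving f | fE | fEE.
Unchanged (no nullable symbols): S -> i; A -> fi; E -> ii.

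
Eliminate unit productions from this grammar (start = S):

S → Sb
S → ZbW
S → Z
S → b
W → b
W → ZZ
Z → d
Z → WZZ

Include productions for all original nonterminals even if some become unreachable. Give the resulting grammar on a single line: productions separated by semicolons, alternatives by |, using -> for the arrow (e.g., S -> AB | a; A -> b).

Unit productions: S->Z.
Unit pairs (A ⇒* B via units): (S,Z).
S: inherits non-unit rules of {S, Z} → Sb | WZZ | ZbW | b | d.
W: inherits non-unit rules of {W} → ZZ | b.
Z: inherits non-unit rules of {Z} → WZZ | d.

S -> b | d | Sb | WZZ | ZbW; W -> b | ZZ; Z -> d | WZZ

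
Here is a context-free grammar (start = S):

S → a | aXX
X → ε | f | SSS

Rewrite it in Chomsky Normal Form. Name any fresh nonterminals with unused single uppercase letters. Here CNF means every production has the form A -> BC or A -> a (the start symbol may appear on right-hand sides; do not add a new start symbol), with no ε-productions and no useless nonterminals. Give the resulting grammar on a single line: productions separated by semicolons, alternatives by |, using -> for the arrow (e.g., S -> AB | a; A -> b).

S -> a | AB | AX; A -> a; B -> XX; C -> SS; X -> f | SC

Nullable: {X}; after ε-elimination: S -> a | aX | aXX; X -> f | SSS.
No unit productions to eliminate.
TERM: introduce A -> a and substitute in every rule of length ≥2.
BIN: S -> AXX becomes S -> AB, B -> XX; X -> SSS becomes X -> SC, C -> SS.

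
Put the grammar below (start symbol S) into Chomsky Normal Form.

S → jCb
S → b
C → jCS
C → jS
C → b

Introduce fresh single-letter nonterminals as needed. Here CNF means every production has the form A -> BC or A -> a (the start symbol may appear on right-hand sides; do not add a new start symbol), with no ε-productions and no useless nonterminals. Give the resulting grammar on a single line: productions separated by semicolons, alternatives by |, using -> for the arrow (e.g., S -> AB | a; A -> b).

No ε-productions.
No unit productions to eliminate.
TERM: introduce B -> b, A -> j and substitute in every rule of length ≥2.
BIN: C -> ACS becomes C -> AD, D -> CS; S -> ACB becomes S -> AE, E -> CB.

S -> b | AE; A -> j; B -> b; C -> b | AD | AS; D -> CS; E -> CB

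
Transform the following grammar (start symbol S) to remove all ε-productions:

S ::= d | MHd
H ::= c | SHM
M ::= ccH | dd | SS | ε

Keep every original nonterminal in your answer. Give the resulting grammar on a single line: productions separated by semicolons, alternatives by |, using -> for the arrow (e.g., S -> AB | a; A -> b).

Nullable set: {M}.
S -> MHd: M nullable, giving Hd | MHd.
H -> SHM: M nullable, giving SH | SHM.
Drop M -> ε.
Unchanged (no nullable symbols): S -> d; H -> c; M -> SS; M -> ccH; M -> dd.

S -> d | Hd | MHd; H -> c | SH | SHM; M -> SS | dd | ccH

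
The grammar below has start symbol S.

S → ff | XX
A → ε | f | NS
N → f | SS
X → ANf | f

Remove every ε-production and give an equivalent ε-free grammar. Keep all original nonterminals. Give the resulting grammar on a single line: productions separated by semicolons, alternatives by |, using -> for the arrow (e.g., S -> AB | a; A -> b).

S -> XX | ff; A -> f | NS; N -> f | SS; X -> f | Nf | ANf

Nullable set: {A}.
Drop A -> ε.
X -> ANf: A nullable, giving ANf | Nf.
Unchanged (no nullable symbols): S -> XX; S -> ff; A -> NS; A -> f; N -> SS; N -> f; X -> f.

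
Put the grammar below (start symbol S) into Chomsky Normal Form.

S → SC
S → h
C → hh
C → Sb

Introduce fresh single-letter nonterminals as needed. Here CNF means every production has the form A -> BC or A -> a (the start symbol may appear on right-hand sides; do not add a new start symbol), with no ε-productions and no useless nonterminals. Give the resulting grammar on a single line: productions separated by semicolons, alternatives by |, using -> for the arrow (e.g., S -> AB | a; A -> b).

No ε-productions.
No unit productions to eliminate.
TERM: introduce A -> b, B -> h and substitute in every rule of length ≥2.

S -> h | SC; A -> b; B -> h; C -> BB | SA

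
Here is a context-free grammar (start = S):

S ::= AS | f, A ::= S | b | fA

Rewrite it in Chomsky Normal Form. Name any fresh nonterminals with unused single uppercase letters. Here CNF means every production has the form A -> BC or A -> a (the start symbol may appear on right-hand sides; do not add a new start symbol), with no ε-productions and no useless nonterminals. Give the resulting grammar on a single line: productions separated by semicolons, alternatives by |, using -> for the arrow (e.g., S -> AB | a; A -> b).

No ε-productions.
After unit-elimination: S -> f | AS; A -> b | f | AS | fA.
TERM: introduce B -> f and substitute in every rule of length ≥2.

S -> f | AS; A -> b | f | AS | BA; B -> f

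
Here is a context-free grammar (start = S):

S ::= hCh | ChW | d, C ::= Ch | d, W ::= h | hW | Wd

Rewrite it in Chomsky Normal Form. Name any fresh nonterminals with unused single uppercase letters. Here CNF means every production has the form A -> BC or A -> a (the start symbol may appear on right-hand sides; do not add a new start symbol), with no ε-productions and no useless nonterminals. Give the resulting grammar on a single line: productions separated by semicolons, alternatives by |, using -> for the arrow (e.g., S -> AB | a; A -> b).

No ε-productions.
No unit productions to eliminate.
TERM: introduce B -> d, A -> h and substitute in every rule of length ≥2.
BIN: S -> ACA becomes S -> AD, D -> CA; S -> CAW becomes S -> CE, E -> AW.

S -> d | AD | CE; A -> h; B -> d; C -> d | CA; D -> CA; E -> AW; W -> h | AW | WB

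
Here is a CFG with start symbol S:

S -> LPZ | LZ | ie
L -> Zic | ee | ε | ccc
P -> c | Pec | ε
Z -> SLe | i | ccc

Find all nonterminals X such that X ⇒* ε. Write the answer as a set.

{L, P}

Directly nullable (have an ε-rule): {L, P}.
Not nullable: S, Z — each has a terminal in every rule's right-hand side or depends on a non-nullable symbol.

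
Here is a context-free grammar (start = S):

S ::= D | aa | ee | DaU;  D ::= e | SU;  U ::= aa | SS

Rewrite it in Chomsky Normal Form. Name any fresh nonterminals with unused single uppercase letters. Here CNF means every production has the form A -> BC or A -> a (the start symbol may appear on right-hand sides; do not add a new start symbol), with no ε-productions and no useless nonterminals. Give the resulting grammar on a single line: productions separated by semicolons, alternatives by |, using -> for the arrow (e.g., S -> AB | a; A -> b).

No ε-productions.
After unit-elimination: S -> e | SU | aa | ee | DaU; D -> e | SU; U -> SS | aa.
TERM: introduce A -> a, B -> e and substitute in every rule of length ≥2.
BIN: S -> DAU becomes S -> DC, C -> AU.

S -> e | AA | BB | DC | SU; A -> a; B -> e; C -> AU; D -> e | SU; U -> AA | SS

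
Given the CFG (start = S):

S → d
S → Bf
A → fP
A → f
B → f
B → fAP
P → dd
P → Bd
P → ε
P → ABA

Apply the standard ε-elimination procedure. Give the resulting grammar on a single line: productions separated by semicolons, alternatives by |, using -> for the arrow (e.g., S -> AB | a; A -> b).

Nullable set: {P}.
A -> fP: P nullable, giving f | fP.
B -> fAP: P nullable, giving fA | fAP.
Drop P -> ε.
Unchanged (no nullable symbols): S -> Bf; S -> d; A -> f; B -> f; P -> ABA; P -> Bd; P -> dd.

S -> d | Bf; A -> f | fP; B -> f | fA | fAP; P -> Bd | dd | ABA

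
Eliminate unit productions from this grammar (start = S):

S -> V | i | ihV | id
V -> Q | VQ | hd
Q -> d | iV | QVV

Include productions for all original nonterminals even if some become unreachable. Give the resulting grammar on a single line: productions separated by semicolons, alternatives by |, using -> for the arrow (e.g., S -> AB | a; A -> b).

Unit productions: S->V, V->Q.
Unit pairs (A ⇒* B via units): (S,Q), (S,V), (V,Q).
S: inherits non-unit rules of {Q, S, V} → QVV | VQ | d | hd | i | iV | id | ihV.
Q: inherits non-unit rules of {Q} → QVV | d | iV.
V: inherits non-unit rules of {Q, V} → QVV | VQ | d | hd | iV.

S -> d | i | VQ | hd | iV | id | QVV | ihV; Q -> d | iV | QVV; V -> d | VQ | hd | iV | QVV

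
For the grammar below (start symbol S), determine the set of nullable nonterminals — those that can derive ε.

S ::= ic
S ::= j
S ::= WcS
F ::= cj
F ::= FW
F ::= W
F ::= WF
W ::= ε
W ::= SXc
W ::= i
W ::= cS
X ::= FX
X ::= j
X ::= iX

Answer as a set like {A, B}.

{F, W}

Directly nullable (have an ε-rule): {W}.
F is nullable via F -> W (every symbol on the right is already known nullable).
Not nullable: S, X — each has a terminal in every rule's right-hand side or depends on a non-nullable symbol.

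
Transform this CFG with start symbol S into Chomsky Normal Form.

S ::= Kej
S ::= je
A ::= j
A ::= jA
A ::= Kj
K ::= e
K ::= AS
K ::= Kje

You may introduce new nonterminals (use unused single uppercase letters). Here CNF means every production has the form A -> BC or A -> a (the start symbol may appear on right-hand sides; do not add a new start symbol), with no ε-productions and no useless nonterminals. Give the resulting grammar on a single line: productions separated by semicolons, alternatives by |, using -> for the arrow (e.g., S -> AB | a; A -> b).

S -> BC | KE; A -> j | BA | KB; B -> j; C -> e; D -> BC; E -> CB; K -> e | AS | KD

No ε-productions.
No unit productions to eliminate.
TERM: introduce C -> e, B -> j and substitute in every rule of length ≥2.
BIN: K -> KBC becomes K -> KD, D -> BC; S -> KCB becomes S -> KE, E -> CB.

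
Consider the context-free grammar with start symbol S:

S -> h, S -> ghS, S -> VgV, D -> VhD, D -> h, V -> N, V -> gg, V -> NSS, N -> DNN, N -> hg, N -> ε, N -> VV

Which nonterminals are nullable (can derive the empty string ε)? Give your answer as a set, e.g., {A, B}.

{N, V}

Directly nullable (have an ε-rule): {N}.
V is nullable via V -> N (every symbol on the right is already known nullable).
Not nullable: D, S — each has a terminal in every rule's right-hand side or depends on a non-nullable symbol.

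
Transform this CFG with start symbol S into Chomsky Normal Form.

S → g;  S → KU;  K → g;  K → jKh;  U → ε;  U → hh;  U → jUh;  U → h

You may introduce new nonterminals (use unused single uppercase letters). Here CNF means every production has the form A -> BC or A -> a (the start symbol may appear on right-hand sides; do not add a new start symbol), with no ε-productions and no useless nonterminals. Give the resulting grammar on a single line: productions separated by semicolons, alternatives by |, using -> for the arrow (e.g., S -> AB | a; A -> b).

S -> g | AD | KU; A -> j; B -> h; C -> KB; D -> KB; E -> UB; K -> g | AC; U -> h | AB | AE | BB

Nullable: {U}; after ε-elimination: S -> K | g | KU; K -> g | jKh; U -> h | hh | jh | jUh.
After unit-elimination: S -> g | KU | jKh; K -> g | jKh; U -> h | hh | jh | jUh.
TERM: introduce B -> h, A -> j and substitute in every rule of length ≥2.
BIN: K -> AKB becomes K -> AC, C -> KB; S -> AKB becomes S -> AD, D -> KB; U -> AUB becomes U -> AE, E -> UB.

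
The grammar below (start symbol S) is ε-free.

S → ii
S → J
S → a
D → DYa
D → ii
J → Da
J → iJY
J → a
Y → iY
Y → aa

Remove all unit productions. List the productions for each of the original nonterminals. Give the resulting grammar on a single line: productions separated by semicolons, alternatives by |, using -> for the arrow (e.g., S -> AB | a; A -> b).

Unit productions: S->J.
Unit pairs (A ⇒* B via units): (S,J).
S: inherits non-unit rules of {J, S} → Da | a | iJY | ii.
D: inherits non-unit rules of {D} → DYa | ii.
J: inherits non-unit rules of {J} → Da | a | iJY.
Y: inherits non-unit rules of {Y} → aa | iY.

S -> a | Da | ii | iJY; D -> ii | DYa; J -> a | Da | iJY; Y -> aa | iY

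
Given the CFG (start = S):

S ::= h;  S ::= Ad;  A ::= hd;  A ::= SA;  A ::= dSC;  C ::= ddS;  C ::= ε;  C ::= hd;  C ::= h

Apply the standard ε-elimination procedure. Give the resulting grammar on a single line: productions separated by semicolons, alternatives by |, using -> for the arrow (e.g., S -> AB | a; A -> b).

S -> h | Ad; A -> SA | dS | hd | dSC; C -> h | hd | ddS

Nullable set: {C}.
A -> dSC: C nullable, giving dS | dSC.
Drop C -> ε.
Unchanged (no nullable symbols): S -> Ad; S -> h; A -> SA; A -> hd; C -> ddS; C -> h; C -> hd.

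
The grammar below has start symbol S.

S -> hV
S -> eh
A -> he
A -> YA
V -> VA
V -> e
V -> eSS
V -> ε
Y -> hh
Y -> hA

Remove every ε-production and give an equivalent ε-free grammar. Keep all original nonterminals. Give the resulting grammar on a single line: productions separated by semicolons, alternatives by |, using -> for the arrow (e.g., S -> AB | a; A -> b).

S -> h | eh | hV; A -> YA | he; V -> A | e | VA | eSS; Y -> hA | hh

Nullable set: {V}.
S -> hV: V nullable, giving h | hV.
Drop V -> ε.
V -> VA: V nullable, giving A | VA.
Unchanged (no nullable symbols): S -> eh; A -> YA; A -> he; V -> e; V -> eSS; Y -> hA; Y -> hh.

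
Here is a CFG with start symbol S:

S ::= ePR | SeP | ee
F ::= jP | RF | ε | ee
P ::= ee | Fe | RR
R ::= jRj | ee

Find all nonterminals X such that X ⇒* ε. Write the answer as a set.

{F}

Directly nullable (have an ε-rule): {F}.
Not nullable: P, R, S — each has a terminal in every rule's right-hand side or depends on a non-nullable symbol.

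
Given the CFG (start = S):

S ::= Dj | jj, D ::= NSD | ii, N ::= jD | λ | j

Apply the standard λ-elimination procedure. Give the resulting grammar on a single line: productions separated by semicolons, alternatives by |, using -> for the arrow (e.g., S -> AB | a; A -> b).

S -> Dj | jj; D -> SD | ii | NSD; N -> j | jD

Nullable set: {N}.
D -> NSD: N nullable, giving NSD | SD.
Drop N -> λ.
Unchanged (no nullable symbols): S -> Dj; S -> jj; D -> ii; N -> j; N -> jD.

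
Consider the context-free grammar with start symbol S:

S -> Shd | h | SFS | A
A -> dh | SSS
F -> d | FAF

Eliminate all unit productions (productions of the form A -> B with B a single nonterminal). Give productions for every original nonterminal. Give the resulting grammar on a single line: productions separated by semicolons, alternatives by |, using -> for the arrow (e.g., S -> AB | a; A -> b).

S -> h | dh | SFS | SSS | Shd; A -> dh | SSS; F -> d | FAF

Unit productions: S->A.
Unit pairs (A ⇒* B via units): (S,A).
S: inherits non-unit rules of {A, S} → SFS | SSS | Shd | dh | h.
A: inherits non-unit rules of {A} → SSS | dh.
F: inherits non-unit rules of {F} → FAF | d.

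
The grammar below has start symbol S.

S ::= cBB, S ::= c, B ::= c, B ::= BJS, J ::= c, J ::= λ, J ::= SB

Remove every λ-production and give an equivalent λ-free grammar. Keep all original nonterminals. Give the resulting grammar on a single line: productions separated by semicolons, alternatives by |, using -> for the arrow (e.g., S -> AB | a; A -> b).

Nullable set: {J}.
B -> BJS: J nullable, giving BJS | BS.
Drop J -> λ.
Unchanged (no nullable symbols): S -> c; S -> cBB; B -> c; J -> SB; J -> c.

S -> c | cBB; B -> c | BS | BJS; J -> c | SB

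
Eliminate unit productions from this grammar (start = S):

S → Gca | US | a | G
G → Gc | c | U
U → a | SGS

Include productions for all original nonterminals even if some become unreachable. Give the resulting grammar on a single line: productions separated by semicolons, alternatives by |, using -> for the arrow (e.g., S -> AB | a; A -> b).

S -> a | c | Gc | US | Gca | SGS; G -> a | c | Gc | SGS; U -> a | SGS

Unit productions: G->U, S->G.
Unit pairs (A ⇒* B via units): (G,U), (S,G), (S,U).
S: inherits non-unit rules of {G, S, U} → Gc | Gca | SGS | US | a | c.
G: inherits non-unit rules of {G, U} → Gc | SGS | a | c.
U: inherits non-unit rules of {U} → SGS | a.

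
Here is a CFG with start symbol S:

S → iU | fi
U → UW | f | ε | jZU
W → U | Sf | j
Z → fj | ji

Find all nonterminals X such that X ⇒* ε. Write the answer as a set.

Directly nullable (have an ε-rule): {U}.
W is nullable via W -> U (every symbol on the right is already known nullable).
Not nullable: S, Z — each has a terminal in every rule's right-hand side or depends on a non-nullable symbol.

{U, W}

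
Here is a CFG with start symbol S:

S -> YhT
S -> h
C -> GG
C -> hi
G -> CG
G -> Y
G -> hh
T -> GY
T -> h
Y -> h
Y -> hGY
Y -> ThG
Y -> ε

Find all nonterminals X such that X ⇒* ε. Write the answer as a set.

{C, G, T, Y}

Directly nullable (have an ε-rule): {Y}.
G is nullable via G -> Y (every symbol on the right is already known nullable).
T is nullable via T -> GY (every symbol on the right is already known nullable).
C is nullable via C -> GG (every symbol on the right is already known nullable).
Not nullable: S — each has a terminal in every rule's right-hand side or depends on a non-nullable symbol.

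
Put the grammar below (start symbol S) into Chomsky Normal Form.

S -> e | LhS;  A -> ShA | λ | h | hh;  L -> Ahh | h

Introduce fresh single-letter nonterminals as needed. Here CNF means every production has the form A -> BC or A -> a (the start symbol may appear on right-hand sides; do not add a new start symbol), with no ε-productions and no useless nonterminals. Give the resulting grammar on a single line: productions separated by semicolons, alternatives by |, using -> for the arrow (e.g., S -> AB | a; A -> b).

S -> e | LE; A -> h | BB | SB | SC; B -> h; C -> BA; D -> BB; E -> BS; L -> h | AD | BB

Nullable: {A}; after ε-elimination: S -> e | LhS; A -> h | Sh | hh | ShA; L -> h | hh | Ahh.
No unit productions to eliminate.
TERM: introduce B -> h and substitute in every rule of length ≥2.
BIN: A -> SBA becomes A -> SC, C -> BA; L -> ABB becomes L -> AD, D -> BB; S -> LBS becomes S -> LE, E -> BS.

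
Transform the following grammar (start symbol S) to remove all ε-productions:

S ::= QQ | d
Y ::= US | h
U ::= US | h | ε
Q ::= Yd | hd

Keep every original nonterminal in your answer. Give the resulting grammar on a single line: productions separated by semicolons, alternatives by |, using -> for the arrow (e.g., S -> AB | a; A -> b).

Nullable set: {U}.
Drop U -> ε.
U -> US: U nullable, giving S | US.
Y -> US: U nullable, giving S | US.
Unchanged (no nullable symbols): S -> QQ; S -> d; Q -> Yd; Q -> hd; U -> h; Y -> h.

S -> d | QQ; Q -> Yd | hd; U -> S | h | US; Y -> S | h | US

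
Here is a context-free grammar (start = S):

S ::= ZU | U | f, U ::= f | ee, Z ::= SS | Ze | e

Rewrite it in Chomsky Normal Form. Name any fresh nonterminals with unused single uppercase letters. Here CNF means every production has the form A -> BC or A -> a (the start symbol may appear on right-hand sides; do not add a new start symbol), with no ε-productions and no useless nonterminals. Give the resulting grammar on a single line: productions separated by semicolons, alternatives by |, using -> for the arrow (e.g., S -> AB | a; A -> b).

No ε-productions.
After unit-elimination: S -> f | ZU | ee; U -> f | ee; Z -> e | SS | Ze.
TERM: introduce A -> e and substitute in every rule of length ≥2.

S -> f | AA | ZU; A -> e; U -> f | AA; Z -> e | SS | ZA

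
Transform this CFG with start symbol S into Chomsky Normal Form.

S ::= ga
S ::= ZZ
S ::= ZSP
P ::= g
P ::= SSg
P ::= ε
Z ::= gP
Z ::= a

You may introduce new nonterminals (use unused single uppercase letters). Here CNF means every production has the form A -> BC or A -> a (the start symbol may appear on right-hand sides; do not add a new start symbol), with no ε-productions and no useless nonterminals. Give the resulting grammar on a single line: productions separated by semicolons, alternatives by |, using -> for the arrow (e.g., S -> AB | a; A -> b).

Nullable: {P}; after ε-elimination: S -> ZS | ZZ | ga | ZSP; P -> g | SSg; Z -> a | g | gP.
No unit productions to eliminate.
TERM: introduce B -> a, A -> g and substitute in every rule of length ≥2.
BIN: P -> SSA becomes P -> SC, C -> SA; S -> ZSP becomes S -> ZD, D -> SP.

S -> AB | ZD | ZS | ZZ; A -> g; B -> a; C -> SA; D -> SP; P -> g | SC; Z -> a | g | AP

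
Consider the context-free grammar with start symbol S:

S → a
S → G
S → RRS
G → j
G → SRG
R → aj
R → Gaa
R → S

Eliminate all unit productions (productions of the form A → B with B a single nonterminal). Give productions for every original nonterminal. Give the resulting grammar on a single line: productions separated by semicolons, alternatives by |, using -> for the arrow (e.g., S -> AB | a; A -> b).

S -> a | j | RRS | SRG; G -> j | SRG; R -> a | j | aj | Gaa | RRS | SRG

Unit productions: R->S, S->G.
Unit pairs (A ⇒* B via units): (R,G), (R,S), (S,G).
S: inherits non-unit rules of {G, S} → RRS | SRG | a | j.
G: inherits non-unit rules of {G} → SRG | j.
R: inherits non-unit rules of {G, R, S} → Gaa | RRS | SRG | a | aj | j.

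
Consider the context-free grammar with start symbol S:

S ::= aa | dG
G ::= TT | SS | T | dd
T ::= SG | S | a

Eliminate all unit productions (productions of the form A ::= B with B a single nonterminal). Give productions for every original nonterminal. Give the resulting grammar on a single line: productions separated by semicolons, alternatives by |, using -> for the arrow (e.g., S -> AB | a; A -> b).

Unit productions: G->T, T->S.
Unit pairs (A ⇒* B via units): (G,S), (G,T), (T,S).
S: inherits non-unit rules of {S} → aa | dG.
G: inherits non-unit rules of {G, S, T} → SG | SS | TT | a | aa | dG | dd.
T: inherits non-unit rules of {S, T} → SG | a | aa | dG.

S -> aa | dG; G -> a | SG | SS | TT | aa | dG | dd; T -> a | SG | aa | dG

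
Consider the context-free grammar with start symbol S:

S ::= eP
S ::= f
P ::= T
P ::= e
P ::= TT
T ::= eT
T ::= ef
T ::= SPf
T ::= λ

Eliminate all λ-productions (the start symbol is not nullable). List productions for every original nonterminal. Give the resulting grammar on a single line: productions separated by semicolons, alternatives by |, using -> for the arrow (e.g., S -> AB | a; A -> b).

Nullable set: {P, T}.
S -> eP: P nullable, giving e | eP.
P -> T: T nullable, giving T.
P -> TT: T, T nullable, giving T | TT.
Drop T -> λ.
T -> SPf: P nullable, giving SPf | Sf.
T -> eT: T nullable, giving e | eT.
Unchanged (no nullable symbols): S -> f; P -> e; T -> ef.

S -> e | f | eP; P -> T | e | TT; T -> e | Sf | eT | ef | SPf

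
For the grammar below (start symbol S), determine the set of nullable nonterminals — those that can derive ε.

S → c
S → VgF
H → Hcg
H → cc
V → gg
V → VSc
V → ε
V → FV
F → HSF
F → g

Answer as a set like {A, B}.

{V}

Directly nullable (have an ε-rule): {V}.
Not nullable: F, H, S — each has a terminal in every rule's right-hand side or depends on a non-nullable symbol.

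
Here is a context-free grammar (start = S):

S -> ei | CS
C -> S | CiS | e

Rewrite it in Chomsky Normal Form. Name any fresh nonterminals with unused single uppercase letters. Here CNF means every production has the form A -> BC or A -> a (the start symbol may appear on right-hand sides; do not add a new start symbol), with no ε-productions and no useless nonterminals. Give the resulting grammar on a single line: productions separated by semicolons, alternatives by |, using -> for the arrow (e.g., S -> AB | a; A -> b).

No ε-productions.
After unit-elimination: S -> CS | ei; C -> e | CS | ei | CiS.
TERM: introduce B -> e, A -> i and substitute in every rule of length ≥2.
BIN: C -> CAS becomes C -> CD, D -> AS.

S -> BA | CS; A -> i; B -> e; C -> e | BA | CD | CS; D -> AS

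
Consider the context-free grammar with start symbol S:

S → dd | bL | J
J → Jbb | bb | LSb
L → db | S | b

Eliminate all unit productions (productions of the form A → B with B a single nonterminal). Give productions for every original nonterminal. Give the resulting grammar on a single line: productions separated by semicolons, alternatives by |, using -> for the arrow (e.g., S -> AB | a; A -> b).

S -> bL | bb | dd | Jbb | LSb; J -> bb | Jbb | LSb; L -> b | bL | bb | db | dd | Jbb | LSb

Unit productions: L->S, S->J.
Unit pairs (A ⇒* B via units): (L,J), (L,S), (S,J).
S: inherits non-unit rules of {J, S} → Jbb | LSb | bL | bb | dd.
J: inherits non-unit rules of {J} → Jbb | LSb | bb.
L: inherits non-unit rules of {J, L, S} → Jbb | LSb | b | bL | bb | db | dd.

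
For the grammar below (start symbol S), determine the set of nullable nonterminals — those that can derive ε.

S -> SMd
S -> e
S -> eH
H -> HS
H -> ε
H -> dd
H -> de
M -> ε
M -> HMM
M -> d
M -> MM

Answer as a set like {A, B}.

Directly nullable (have an ε-rule): {H, M}.
Not nullable: S — each has a terminal in every rule's right-hand side or depends on a non-nullable symbol.

{H, M}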